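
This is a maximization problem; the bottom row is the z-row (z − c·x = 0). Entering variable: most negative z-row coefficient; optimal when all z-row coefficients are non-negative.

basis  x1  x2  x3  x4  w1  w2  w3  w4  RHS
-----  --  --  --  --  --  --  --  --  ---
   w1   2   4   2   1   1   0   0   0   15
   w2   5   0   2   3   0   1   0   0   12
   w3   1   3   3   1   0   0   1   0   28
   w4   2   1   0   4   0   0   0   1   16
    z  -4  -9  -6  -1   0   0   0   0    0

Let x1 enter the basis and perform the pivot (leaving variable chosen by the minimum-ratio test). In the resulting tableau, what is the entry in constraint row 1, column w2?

Ratio test on column x1 — row 1: 15/2 = 15/2; row 2: 12/5 = 12/5; row 3: 28/1 = 28; row 4: 16/2 = 8. Minimum is 12/5 at row 2 (w2 leaves); pivot element 5.
Divide row 2 by 5; eliminate column x1 from the other rows.
Row 1 update in column w2: 0 − 2·(1/5) = -2/5.

-2/5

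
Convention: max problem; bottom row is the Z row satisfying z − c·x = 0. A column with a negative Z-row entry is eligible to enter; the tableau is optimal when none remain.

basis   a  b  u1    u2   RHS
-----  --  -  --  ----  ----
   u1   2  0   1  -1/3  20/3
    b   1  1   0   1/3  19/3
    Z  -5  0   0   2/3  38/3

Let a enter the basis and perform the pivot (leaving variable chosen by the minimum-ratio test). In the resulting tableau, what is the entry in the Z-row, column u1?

5/2

Ratio test on column a — row 1: (20/3)/2 = 10/3; row 2: (19/3)/1 = 19/3. Minimum is 10/3 at row 1 (u1 leaves); pivot element 2.
Divide row 1 by 2; eliminate column a from the other rows.
Z-row update in column u1: 0 − (-5)·(1/2) = 5/2.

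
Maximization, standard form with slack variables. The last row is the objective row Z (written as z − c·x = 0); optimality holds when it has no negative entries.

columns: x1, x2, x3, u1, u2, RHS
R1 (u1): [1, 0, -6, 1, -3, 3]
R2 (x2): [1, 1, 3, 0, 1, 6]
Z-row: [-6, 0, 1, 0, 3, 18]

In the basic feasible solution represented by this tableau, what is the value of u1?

u1 is basic (row 1); its value is the RHS of that row, 3.

3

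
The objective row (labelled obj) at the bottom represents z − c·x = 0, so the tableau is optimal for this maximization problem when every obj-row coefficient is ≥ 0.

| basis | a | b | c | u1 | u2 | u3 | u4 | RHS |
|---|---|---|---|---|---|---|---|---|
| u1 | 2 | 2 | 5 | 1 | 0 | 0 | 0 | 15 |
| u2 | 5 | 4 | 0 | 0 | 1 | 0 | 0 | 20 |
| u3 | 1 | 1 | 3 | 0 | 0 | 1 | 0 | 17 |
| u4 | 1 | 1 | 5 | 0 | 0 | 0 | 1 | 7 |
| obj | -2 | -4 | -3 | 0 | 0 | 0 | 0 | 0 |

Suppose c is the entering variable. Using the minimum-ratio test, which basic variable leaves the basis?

u4

Column c entries and ratios — u1: 15/5 = 3; u2: 0 ≤ 0, skip; u3: 17/3 = 17/3; u4: 7/5 = 7/5.
Smallest ratio is 7/5 in the row of u4, so u4 leaves.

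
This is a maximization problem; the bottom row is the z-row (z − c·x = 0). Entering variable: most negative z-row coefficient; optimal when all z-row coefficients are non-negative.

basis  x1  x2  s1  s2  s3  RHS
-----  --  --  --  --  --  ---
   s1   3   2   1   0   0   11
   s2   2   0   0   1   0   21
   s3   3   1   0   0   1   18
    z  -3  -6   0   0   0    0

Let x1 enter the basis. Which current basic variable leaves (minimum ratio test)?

Column x1 entries and ratios — s1: 11/3 = 11/3; s2: 21/2 = 21/2; s3: 18/3 = 6.
Smallest ratio is 11/3 in the row of s1, so s1 leaves.

s1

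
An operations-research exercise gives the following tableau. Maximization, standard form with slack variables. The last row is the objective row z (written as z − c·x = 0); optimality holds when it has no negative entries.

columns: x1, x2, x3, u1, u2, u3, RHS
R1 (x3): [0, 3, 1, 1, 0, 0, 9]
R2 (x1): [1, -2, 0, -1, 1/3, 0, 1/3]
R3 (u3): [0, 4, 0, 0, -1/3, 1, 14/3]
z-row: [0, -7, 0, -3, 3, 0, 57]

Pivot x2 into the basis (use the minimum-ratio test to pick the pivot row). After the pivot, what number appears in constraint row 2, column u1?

-1

Ratio test on column x2 — row 1: 9/3 = 3; row 2: entry -2 ≤ 0; row 3: (14/3)/4 = 7/6. Minimum is 7/6 at row 3 (u3 leaves); pivot element 4.
Divide row 3 by 4; eliminate column x2 from the other rows.
Row 2 update in column u1: -1 − (-2)·0 = -1.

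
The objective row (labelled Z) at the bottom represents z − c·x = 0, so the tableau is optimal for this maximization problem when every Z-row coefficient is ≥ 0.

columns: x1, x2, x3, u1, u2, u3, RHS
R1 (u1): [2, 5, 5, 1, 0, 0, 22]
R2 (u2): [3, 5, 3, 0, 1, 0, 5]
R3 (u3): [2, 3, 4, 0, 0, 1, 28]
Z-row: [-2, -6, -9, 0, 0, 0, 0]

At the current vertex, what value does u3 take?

28

u3 is basic (row 3); its value is the RHS of that row, 28.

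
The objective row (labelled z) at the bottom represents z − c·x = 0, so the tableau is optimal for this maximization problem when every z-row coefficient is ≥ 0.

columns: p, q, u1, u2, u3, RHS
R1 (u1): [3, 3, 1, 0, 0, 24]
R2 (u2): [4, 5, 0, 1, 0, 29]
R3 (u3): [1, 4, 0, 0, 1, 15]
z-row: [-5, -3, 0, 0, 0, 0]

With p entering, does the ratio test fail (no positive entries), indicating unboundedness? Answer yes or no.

no

Column p has positive entries in row(s) 1, 2, 3, so the ratio test bounds it — not unbounded.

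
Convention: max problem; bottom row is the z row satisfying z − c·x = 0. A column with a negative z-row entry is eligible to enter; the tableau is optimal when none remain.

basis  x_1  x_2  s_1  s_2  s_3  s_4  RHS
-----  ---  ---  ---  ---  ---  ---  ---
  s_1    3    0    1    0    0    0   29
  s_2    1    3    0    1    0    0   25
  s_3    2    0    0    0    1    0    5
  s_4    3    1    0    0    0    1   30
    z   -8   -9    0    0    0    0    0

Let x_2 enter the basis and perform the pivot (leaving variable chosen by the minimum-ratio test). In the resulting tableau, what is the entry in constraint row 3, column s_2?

0

Ratio test on column x_2 — row 1: entry 0 ≤ 0; row 2: 25/3 = 25/3; row 3: entry 0 ≤ 0; row 4: 30/1 = 30. Minimum is 25/3 at row 2 (s_2 leaves); pivot element 3.
Divide row 2 by 3; eliminate column x_2 from the other rows.
Row 3 update in column s_2: 0 − 0·(1/3) = 0.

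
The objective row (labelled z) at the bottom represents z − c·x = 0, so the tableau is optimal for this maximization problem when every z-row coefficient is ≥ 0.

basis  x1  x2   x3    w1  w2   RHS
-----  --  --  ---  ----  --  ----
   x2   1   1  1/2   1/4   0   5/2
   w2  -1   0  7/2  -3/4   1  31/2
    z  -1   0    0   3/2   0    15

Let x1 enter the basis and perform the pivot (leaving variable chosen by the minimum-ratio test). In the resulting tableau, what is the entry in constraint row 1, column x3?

1/2

Ratio test on column x1 — row 1: (5/2)/1 = 5/2; row 2: entry -1 ≤ 0. Minimum is 5/2 at row 1 (x2 leaves); pivot element 1.
Divide row 1 by 1; eliminate column x1 from the other rows.
In the new row 1, the x3 entry is the old entry divided by the pivot: (1/2)/1 = 1/2.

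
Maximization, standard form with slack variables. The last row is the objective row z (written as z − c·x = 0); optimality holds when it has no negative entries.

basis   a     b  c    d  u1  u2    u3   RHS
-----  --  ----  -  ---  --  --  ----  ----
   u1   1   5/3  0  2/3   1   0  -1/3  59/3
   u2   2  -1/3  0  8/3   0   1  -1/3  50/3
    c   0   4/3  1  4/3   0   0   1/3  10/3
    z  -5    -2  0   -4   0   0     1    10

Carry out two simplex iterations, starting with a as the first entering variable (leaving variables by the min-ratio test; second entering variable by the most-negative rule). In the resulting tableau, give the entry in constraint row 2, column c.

Ratio test on column a — row 1: (59/3)/1 = 59/3; row 2: (50/3)/2 = 25/3; row 3: entry 0 ≤ 0. Minimum is 25/3 at row 2 (u2 leaves); pivot element 2.
Divide row 2 by 2; eliminate column a from the other rows.
Second iteration: most negative z-row entry is -17/6 in column b, so b enters.
Ratio test on column b — row 1: (34/3)/(11/6) = 68/11; row 2: entry -1/6 ≤ 0; row 3: (10/3)/(4/3) = 5/2. Minimum is 5/2 at row 3 (c leaves); pivot element 4/3.
Divide row 3 by 4/3; eliminate column b from the other rows.
After both pivots, the entry at constraint row 2, column c is 1/8.

1/8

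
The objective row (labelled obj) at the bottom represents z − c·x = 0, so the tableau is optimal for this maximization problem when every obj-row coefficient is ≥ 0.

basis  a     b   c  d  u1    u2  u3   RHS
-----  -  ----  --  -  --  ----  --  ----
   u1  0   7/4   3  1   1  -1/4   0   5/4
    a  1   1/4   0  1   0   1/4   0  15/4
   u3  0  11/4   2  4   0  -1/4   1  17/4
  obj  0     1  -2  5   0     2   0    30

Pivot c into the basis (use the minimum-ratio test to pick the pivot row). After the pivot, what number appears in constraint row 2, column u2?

Ratio test on column c — row 1: (5/4)/3 = 5/12; row 2: entry 0 ≤ 0; row 3: (17/4)/2 = 17/8. Minimum is 5/12 at row 1 (u1 leaves); pivot element 3.
Divide row 1 by 3; eliminate column c from the other rows.
Row 2 update in column u2: 1/4 − 0·(-1/12) = 1/4.

1/4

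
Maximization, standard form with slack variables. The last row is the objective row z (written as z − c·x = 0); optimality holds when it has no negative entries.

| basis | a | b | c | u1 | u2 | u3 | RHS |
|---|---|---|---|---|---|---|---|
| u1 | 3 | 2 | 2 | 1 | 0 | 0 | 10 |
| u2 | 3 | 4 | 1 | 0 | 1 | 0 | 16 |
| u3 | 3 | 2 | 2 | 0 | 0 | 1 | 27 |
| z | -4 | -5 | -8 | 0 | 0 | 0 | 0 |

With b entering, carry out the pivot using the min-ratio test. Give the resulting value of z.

20

Ratio test on column b — row 1: 10/2 = 5; row 2: 16/4 = 4; row 3: 27/2 = 27/2. Minimum is 4 at row 2 (u2 leaves); pivot element 4.
Pivot on row 2; the z-row RHS becomes 0 − (-5)·4 = 20.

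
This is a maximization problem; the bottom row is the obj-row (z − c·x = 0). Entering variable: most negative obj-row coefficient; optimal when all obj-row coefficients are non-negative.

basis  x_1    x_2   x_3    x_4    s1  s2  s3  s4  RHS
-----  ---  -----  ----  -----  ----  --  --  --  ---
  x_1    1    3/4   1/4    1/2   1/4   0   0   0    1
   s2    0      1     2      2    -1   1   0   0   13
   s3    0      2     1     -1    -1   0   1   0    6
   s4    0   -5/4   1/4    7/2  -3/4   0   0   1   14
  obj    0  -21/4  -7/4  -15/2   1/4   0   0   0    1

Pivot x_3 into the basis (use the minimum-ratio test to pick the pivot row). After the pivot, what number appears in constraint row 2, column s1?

-3

Ratio test on column x_3 — row 1: 1/(1/4) = 4; row 2: 13/2 = 13/2; row 3: 6/1 = 6; row 4: 14/(1/4) = 56. Minimum is 4 at row 1 (x_1 leaves); pivot element 1/4.
Divide row 1 by 1/4; eliminate column x_3 from the other rows.
Row 2 update in column s1: -1 − 2·1 = -3.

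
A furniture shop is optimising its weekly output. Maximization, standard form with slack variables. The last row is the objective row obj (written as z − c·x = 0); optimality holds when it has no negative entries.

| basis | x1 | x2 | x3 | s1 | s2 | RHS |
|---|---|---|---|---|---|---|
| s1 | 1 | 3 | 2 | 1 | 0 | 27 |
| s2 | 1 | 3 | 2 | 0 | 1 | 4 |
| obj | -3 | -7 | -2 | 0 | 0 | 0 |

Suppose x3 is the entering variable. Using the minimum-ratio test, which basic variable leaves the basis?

s2

Column x3 entries and ratios — s1: 27/2 = 27/2; s2: 4/2 = 2.
Smallest ratio is 2 in the row of s2, so s2 leaves.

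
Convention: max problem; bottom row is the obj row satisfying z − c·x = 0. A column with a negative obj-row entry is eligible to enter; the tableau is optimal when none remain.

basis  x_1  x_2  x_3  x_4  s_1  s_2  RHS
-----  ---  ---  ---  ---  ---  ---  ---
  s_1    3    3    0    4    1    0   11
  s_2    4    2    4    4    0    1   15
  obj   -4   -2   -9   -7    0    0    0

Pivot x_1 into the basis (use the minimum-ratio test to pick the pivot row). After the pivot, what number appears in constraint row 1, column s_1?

1/3

Ratio test on column x_1 — row 1: 11/3 = 11/3; row 2: 15/4 = 15/4. Minimum is 11/3 at row 1 (s_1 leaves); pivot element 3.
Divide row 1 by 3; eliminate column x_1 from the other rows.
In the new row 1, the s_1 entry is the old entry divided by the pivot: 1/3 = 1/3.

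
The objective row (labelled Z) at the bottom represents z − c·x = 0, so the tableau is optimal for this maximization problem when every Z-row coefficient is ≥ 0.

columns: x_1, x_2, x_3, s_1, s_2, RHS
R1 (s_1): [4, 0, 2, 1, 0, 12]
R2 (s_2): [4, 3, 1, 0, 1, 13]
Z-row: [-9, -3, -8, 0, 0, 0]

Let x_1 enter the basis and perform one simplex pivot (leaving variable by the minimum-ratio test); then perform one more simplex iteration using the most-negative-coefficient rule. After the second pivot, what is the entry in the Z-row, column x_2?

-3

Ratio test on column x_1 — row 1: 12/4 = 3; row 2: 13/4 = 13/4. Minimum is 3 at row 1 (s_1 leaves); pivot element 4.
Divide row 1 by 4; eliminate column x_1 from the other rows.
Second iteration: most negative Z-row entry is -7/2 in column x_3, so x_3 enters.
Ratio test on column x_3 — row 1: 3/(1/2) = 6; row 2: entry -1 ≤ 0. Minimum is 6 at row 1 (x_1 leaves); pivot element 1/2.
Divide row 1 by 1/2; eliminate column x_3 from the other rows.
After both pivots, the entry at the Z-row, column x_2 is -3.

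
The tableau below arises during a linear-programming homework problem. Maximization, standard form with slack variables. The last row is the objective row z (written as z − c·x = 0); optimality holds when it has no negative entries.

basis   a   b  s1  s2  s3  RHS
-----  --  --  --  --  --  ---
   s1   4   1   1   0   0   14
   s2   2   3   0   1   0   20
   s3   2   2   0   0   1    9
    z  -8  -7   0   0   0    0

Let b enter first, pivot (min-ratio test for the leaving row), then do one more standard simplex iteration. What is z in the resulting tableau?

104/3

Ratio test on column b — row 1: 14/1 = 14; row 2: 20/3 = 20/3; row 3: 9/2 = 9/2. Minimum is 9/2 at row 3 (s3 leaves); pivot element 2.
Pivot on row 3; the z-row RHS becomes 0 − (-7)·(9/2) = 63/2.
Next entering variable (most negative z-row entry -1): a.
Ratio test on column a — row 1: (19/2)/3 = 19/6; row 2: entry -1 ≤ 0; row 3: (9/2)/1 = 9/2. Minimum is 19/6 at row 1 (s1 leaves); pivot element 3.
After the second pivot the z-row RHS is 63/2 − (-1)·(19/6) = 104/3.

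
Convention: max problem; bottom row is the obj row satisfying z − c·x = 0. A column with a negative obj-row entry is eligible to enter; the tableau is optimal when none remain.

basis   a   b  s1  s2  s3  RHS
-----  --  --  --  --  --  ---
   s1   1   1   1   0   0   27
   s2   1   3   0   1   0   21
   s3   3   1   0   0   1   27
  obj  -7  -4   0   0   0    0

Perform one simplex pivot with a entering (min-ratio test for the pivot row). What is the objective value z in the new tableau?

63

Ratio test on column a — row 1: 27/1 = 27; row 2: 21/1 = 21; row 3: 27/3 = 9. Minimum is 9 at row 3 (s3 leaves); pivot element 3.
Pivot on row 3; the obj-row RHS becomes 0 − (-7)·9 = 63.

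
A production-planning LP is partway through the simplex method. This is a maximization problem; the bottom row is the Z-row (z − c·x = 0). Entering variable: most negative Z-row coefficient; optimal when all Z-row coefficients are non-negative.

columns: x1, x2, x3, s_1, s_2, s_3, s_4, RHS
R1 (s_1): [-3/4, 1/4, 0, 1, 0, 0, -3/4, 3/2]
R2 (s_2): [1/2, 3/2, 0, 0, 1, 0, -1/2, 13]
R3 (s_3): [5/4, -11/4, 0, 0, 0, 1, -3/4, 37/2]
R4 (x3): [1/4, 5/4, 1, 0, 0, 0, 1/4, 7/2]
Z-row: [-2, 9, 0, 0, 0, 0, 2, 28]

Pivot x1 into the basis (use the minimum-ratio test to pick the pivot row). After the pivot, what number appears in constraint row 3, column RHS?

1

Ratio test on column x1 — row 1: entry -3/4 ≤ 0; row 2: 13/(1/2) = 26; row 3: (37/2)/(5/4) = 74/5; row 4: (7/2)/(1/4) = 14. Minimum is 14 at row 4 (x3 leaves); pivot element 1/4.
Divide row 4 by 1/4; eliminate column x1 from the other rows.
Row 3 update in column RHS: 37/2 − (5/4)·14 = 1.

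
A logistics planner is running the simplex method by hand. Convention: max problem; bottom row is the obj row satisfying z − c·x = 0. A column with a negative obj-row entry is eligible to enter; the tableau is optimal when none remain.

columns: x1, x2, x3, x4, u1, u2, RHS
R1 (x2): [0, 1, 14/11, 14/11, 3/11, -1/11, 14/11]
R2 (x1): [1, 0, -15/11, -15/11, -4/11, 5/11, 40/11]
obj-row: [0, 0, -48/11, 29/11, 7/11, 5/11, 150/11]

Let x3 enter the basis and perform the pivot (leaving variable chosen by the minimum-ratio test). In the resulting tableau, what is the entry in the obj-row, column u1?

11/7

Ratio test on column x3 — row 1: (14/11)/(14/11) = 1; row 2: entry -15/11 ≤ 0. Minimum is 1 at row 1 (x2 leaves); pivot element 14/11.
Divide row 1 by 14/11; eliminate column x3 from the other rows.
obj-row update in column u1: 7/11 − (-48/11)·(3/14) = 11/7.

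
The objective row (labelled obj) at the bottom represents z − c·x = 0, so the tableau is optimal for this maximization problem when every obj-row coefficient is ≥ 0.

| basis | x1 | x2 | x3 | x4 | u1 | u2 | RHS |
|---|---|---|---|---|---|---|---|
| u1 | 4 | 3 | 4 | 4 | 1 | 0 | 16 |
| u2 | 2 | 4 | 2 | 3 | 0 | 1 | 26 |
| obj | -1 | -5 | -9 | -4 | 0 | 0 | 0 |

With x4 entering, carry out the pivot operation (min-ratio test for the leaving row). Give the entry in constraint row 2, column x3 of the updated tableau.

Ratio test on column x4 — row 1: 16/4 = 4; row 2: 26/3 = 26/3. Minimum is 4 at row 1 (u1 leaves); pivot element 4.
Divide row 1 by 4; eliminate column x4 from the other rows.
Row 2 update in column x3: 2 − 3·1 = -1.

-1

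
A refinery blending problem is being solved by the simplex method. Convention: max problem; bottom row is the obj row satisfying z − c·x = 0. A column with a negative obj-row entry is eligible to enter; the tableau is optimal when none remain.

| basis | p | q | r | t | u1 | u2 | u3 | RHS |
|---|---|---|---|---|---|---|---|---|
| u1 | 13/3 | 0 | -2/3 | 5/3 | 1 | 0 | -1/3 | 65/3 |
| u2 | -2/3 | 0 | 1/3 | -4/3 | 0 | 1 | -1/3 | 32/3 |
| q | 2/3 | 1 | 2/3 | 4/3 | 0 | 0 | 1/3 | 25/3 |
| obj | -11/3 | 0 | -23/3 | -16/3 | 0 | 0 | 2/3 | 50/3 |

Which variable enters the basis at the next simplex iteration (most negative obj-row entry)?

Negative obj-row entries: p: -11/3, r: -23/3, t: -16/3.
The most negative is -23/3 in column r, so r enters.

r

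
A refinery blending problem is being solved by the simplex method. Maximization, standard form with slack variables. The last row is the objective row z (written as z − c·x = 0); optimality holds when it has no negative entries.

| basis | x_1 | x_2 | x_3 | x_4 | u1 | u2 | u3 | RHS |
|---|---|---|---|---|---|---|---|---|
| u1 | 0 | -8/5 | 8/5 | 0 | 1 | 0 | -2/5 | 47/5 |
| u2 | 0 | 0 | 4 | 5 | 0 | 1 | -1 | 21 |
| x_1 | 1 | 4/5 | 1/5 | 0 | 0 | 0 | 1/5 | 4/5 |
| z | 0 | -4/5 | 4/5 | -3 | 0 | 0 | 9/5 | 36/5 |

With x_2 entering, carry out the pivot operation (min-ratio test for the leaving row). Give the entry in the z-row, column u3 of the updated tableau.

2

Ratio test on column x_2 — row 1: entry -8/5 ≤ 0; row 2: entry 0 ≤ 0; row 3: (4/5)/(4/5) = 1. Minimum is 1 at row 3 (x_1 leaves); pivot element 4/5.
Divide row 3 by 4/5; eliminate column x_2 from the other rows.
z-row update in column u3: 9/5 − (-4/5)·(1/4) = 2.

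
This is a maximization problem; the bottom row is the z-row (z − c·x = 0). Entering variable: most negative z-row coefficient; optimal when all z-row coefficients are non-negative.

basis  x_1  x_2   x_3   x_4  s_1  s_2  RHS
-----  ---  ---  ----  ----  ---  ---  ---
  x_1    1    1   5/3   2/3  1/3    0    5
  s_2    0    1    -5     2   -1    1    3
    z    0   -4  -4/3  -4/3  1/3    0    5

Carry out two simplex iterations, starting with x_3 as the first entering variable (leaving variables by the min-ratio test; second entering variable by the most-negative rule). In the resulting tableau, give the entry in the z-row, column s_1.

Ratio test on column x_3 — row 1: 5/(5/3) = 3; row 2: entry -5 ≤ 0. Minimum is 3 at row 1 (x_1 leaves); pivot element 5/3.
Divide row 1 by 5/3; eliminate column x_3 from the other rows.
Second iteration: most negative z-row entry is -16/5 in column x_2, so x_2 enters.
Ratio test on column x_2 — row 1: 3/(3/5) = 5; row 2: 18/4 = 9/2. Minimum is 9/2 at row 2 (s_2 leaves); pivot element 4.
Divide row 2 by 4; eliminate column x_2 from the other rows.
After both pivots, the entry at the z-row, column s_1 is 3/5.

3/5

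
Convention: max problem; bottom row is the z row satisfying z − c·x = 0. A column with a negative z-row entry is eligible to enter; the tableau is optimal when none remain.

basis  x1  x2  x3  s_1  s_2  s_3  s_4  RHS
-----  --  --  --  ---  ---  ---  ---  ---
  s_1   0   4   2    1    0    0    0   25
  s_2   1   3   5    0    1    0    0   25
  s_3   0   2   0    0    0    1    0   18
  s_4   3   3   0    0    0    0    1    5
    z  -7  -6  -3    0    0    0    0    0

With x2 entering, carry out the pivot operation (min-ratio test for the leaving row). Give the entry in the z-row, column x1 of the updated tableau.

Ratio test on column x2 — row 1: 25/4 = 25/4; row 2: 25/3 = 25/3; row 3: 18/2 = 9; row 4: 5/3 = 5/3. Minimum is 5/3 at row 4 (s_4 leaves); pivot element 3.
Divide row 4 by 3; eliminate column x2 from the other rows.
z-row update in column x1: -7 − (-6)·1 = -1.

-1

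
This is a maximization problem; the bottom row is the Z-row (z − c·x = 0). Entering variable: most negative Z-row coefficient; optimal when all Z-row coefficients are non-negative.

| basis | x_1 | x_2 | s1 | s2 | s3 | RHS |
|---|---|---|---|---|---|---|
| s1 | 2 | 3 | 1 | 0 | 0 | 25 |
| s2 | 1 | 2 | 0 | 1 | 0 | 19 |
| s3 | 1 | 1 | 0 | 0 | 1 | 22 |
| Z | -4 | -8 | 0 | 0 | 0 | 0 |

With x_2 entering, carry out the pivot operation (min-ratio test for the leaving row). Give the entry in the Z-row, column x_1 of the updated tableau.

Ratio test on column x_2 — row 1: 25/3 = 25/3; row 2: 19/2 = 19/2; row 3: 22/1 = 22. Minimum is 25/3 at row 1 (s1 leaves); pivot element 3.
Divide row 1 by 3; eliminate column x_2 from the other rows.
Z-row update in column x_1: -4 − (-8)·(2/3) = 4/3.

4/3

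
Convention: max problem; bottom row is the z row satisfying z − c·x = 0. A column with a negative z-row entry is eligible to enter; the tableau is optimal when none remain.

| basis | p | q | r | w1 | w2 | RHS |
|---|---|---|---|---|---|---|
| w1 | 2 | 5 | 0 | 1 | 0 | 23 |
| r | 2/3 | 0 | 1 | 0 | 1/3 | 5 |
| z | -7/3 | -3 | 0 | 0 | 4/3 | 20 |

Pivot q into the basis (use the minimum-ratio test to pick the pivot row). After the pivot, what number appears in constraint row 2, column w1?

Ratio test on column q — row 1: 23/5 = 23/5; row 2: entry 0 ≤ 0. Minimum is 23/5 at row 1 (w1 leaves); pivot element 5.
Divide row 1 by 5; eliminate column q from the other rows.
Row 2 update in column w1: 0 − 0·(1/5) = 0.

0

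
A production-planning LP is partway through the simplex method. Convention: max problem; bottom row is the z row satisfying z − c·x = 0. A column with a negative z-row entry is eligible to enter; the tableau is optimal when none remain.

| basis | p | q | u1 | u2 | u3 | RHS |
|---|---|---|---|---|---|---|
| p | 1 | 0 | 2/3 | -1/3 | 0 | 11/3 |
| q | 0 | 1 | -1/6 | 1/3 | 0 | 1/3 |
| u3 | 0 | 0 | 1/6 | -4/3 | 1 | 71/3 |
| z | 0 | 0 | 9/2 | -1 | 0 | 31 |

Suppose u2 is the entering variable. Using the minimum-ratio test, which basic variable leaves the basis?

q

Column u2 entries and ratios — p: -1/3 ≤ 0, skip; q: (1/3)/(1/3) = 1; u3: -4/3 ≤ 0, skip.
Smallest ratio is 1 in the row of q, so q leaves.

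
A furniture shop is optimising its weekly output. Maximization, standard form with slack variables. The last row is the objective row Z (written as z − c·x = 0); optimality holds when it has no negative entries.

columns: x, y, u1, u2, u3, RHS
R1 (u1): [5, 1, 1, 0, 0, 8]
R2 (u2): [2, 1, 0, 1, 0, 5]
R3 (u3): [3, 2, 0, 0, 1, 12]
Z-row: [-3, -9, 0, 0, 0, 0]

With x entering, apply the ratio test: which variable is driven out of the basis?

u1

Column x entries and ratios — u1: 8/5 = 8/5; u2: 5/2 = 5/2; u3: 12/3 = 4.
Smallest ratio is 8/5 in the row of u1, so u1 leaves.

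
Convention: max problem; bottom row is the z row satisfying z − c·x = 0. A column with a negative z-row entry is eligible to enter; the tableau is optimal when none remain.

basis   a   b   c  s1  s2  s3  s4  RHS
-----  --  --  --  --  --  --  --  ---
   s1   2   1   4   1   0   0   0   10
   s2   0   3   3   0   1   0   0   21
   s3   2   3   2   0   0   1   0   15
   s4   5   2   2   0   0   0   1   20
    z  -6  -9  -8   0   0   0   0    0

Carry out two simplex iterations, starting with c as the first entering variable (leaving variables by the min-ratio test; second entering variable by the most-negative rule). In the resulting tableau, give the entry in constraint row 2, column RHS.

Ratio test on column c — row 1: 10/4 = 5/2; row 2: 21/3 = 7; row 3: 15/2 = 15/2; row 4: 20/2 = 10. Minimum is 5/2 at row 1 (s1 leaves); pivot element 4.
Divide row 1 by 4; eliminate column c from the other rows.
Second iteration: most negative z-row entry is -7 in column b, so b enters.
Ratio test on column b — row 1: (5/2)/(1/4) = 10; row 2: (27/2)/(9/4) = 6; row 3: 10/(5/2) = 4; row 4: 15/(3/2) = 10. Minimum is 4 at row 3 (s3 leaves); pivot element 5/2.
Divide row 3 by 5/2; eliminate column b from the other rows.
After both pivots, the entry at constraint row 2, column RHS is 9/2.

9/2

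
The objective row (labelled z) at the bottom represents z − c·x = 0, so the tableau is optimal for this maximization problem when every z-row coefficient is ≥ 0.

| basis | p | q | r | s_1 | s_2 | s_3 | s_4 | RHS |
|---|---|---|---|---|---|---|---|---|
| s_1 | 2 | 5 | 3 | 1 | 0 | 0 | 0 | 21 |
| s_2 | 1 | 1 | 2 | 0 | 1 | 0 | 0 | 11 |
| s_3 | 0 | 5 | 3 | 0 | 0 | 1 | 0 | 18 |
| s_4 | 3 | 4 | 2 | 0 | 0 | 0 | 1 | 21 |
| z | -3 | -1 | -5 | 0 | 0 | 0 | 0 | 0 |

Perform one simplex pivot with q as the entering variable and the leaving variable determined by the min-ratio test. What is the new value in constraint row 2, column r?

7/5

Ratio test on column q — row 1: 21/5 = 21/5; row 2: 11/1 = 11; row 3: 18/5 = 18/5; row 4: 21/4 = 21/4. Minimum is 18/5 at row 3 (s_3 leaves); pivot element 5.
Divide row 3 by 5; eliminate column q from the other rows.
Row 2 update in column r: 2 − 1·(3/5) = 7/5.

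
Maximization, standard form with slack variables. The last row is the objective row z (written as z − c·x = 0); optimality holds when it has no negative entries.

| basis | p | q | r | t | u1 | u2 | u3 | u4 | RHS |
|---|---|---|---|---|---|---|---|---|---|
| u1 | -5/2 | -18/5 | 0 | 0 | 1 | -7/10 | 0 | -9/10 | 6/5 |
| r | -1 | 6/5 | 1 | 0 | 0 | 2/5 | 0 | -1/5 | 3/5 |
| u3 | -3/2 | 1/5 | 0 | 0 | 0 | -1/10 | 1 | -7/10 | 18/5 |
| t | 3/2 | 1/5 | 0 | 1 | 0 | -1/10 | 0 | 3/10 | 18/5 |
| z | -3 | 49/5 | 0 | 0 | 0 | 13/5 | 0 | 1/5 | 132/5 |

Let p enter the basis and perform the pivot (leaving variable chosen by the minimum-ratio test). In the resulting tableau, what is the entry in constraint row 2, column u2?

1/3

Ratio test on column p — row 1: entry -5/2 ≤ 0; row 2: entry -1 ≤ 0; row 3: entry -3/2 ≤ 0; row 4: (18/5)/(3/2) = 12/5. Minimum is 12/5 at row 4 (t leaves); pivot element 3/2.
Divide row 4 by 3/2; eliminate column p from the other rows.
Row 2 update in column u2: 2/5 − (-1)·(-1/15) = 1/3.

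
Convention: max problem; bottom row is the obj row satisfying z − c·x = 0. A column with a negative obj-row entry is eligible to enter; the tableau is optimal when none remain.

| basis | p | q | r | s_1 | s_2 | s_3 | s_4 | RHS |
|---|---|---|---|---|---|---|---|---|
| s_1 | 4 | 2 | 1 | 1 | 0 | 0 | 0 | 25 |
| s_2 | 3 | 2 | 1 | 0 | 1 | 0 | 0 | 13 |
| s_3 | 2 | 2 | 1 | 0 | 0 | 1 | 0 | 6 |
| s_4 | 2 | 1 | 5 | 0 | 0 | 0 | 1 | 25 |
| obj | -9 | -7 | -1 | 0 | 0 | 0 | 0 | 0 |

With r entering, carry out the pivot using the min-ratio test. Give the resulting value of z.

5

Ratio test on column r — row 1: 25/1 = 25; row 2: 13/1 = 13; row 3: 6/1 = 6; row 4: 25/5 = 5. Minimum is 5 at row 4 (s_4 leaves); pivot element 5.
Pivot on row 4; the obj-row RHS becomes 0 − (-1)·5 = 5.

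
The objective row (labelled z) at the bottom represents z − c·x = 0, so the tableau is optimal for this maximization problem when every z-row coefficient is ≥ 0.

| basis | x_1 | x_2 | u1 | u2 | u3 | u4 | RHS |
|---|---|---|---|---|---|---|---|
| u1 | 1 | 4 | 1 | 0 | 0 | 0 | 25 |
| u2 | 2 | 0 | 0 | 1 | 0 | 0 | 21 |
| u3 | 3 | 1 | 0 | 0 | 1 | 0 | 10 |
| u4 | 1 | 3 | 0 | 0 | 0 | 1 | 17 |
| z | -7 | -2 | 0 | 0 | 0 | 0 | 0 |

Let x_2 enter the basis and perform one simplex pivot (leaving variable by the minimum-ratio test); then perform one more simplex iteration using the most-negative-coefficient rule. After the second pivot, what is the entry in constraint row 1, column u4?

-11/8

Ratio test on column x_2 — row 1: 25/4 = 25/4; row 2: entry 0 ≤ 0; row 3: 10/1 = 10; row 4: 17/3 = 17/3. Minimum is 17/3 at row 4 (u4 leaves); pivot element 3.
Divide row 4 by 3; eliminate column x_2 from the other rows.
Second iteration: most negative z-row entry is -19/3 in column x_1, so x_1 enters.
Ratio test on column x_1 — row 1: entry -1/3 ≤ 0; row 2: 21/2 = 21/2; row 3: (13/3)/(8/3) = 13/8; row 4: (17/3)/(1/3) = 17. Minimum is 13/8 at row 3 (u3 leaves); pivot element 8/3.
Divide row 3 by 8/3; eliminate column x_1 from the other rows.
After both pivots, the entry at constraint row 1, column u4 is -11/8.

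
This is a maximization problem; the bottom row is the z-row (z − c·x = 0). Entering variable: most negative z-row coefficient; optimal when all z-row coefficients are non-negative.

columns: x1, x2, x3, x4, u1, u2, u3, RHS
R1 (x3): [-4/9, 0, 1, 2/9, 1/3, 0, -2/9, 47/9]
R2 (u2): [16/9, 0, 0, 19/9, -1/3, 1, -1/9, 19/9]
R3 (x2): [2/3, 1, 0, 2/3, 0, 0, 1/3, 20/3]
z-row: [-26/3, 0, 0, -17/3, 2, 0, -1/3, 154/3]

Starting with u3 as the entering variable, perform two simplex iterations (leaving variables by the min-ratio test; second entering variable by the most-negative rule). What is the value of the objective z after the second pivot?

226/3

Ratio test on column u3 — row 1: entry -2/9 ≤ 0; row 2: entry -1/9 ≤ 0; row 3: (20/3)/(1/3) = 20. Minimum is 20 at row 3 (x2 leaves); pivot element 1/3.
Pivot on row 3; the z-row RHS becomes 154/3 − (-1/3)·20 = 58.
Next entering variable (most negative z-row entry -8): x1.
Ratio test on column x1 — row 1: entry 0 ≤ 0; row 2: (13/3)/2 = 13/6; row 3: 20/2 = 10. Minimum is 13/6 at row 2 (u2 leaves); pivot element 2.
After the second pivot the z-row RHS is 58 − (-8)·(13/6) = 226/3.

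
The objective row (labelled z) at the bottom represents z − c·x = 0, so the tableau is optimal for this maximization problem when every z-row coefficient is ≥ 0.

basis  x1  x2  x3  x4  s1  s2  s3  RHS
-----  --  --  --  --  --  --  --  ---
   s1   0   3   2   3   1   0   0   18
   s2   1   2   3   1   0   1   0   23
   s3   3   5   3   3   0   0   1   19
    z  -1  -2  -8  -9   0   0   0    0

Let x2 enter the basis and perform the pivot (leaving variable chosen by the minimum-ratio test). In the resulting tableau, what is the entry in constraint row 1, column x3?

Ratio test on column x2 — row 1: 18/3 = 6; row 2: 23/2 = 23/2; row 3: 19/5 = 19/5. Minimum is 19/5 at row 3 (s3 leaves); pivot element 5.
Divide row 3 by 5; eliminate column x2 from the other rows.
Row 1 update in column x3: 2 − 3·(3/5) = 1/5.

1/5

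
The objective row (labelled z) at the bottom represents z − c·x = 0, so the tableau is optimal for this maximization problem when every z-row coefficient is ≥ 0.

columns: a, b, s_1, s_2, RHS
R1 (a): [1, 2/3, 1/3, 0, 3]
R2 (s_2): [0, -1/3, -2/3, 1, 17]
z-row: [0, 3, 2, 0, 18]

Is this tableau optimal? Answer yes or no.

yes

Every z-row coefficient is ≥ 0, so the tableau is optimal.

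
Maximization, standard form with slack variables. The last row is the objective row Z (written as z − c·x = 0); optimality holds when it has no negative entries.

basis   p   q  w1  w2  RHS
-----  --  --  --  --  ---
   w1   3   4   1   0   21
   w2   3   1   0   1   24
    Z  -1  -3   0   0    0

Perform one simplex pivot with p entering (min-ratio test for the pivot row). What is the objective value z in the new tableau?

Ratio test on column p — row 1: 21/3 = 7; row 2: 24/3 = 8. Minimum is 7 at row 1 (w1 leaves); pivot element 3.
Pivot on row 1; the Z-row RHS becomes 0 − (-1)·7 = 7.

7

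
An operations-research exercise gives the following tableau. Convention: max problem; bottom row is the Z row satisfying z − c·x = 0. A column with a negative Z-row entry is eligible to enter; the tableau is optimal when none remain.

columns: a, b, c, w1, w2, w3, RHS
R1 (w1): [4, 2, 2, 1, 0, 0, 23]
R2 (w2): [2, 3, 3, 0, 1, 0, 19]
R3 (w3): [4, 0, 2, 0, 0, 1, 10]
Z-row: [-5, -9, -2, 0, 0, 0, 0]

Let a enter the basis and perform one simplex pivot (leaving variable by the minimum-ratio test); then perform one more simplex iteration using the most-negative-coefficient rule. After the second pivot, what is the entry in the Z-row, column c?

13/2

Ratio test on column a — row 1: 23/4 = 23/4; row 2: 19/2 = 19/2; row 3: 10/4 = 5/2. Minimum is 5/2 at row 3 (w3 leaves); pivot element 4.
Divide row 3 by 4; eliminate column a from the other rows.
Second iteration: most negative Z-row entry is -9 in column b, so b enters.
Ratio test on column b — row 1: 13/2 = 13/2; row 2: 14/3 = 14/3; row 3: entry 0 ≤ 0. Minimum is 14/3 at row 2 (w2 leaves); pivot element 3.
Divide row 2 by 3; eliminate column b from the other rows.
After both pivots, the entry at the Z-row, column c is 13/2.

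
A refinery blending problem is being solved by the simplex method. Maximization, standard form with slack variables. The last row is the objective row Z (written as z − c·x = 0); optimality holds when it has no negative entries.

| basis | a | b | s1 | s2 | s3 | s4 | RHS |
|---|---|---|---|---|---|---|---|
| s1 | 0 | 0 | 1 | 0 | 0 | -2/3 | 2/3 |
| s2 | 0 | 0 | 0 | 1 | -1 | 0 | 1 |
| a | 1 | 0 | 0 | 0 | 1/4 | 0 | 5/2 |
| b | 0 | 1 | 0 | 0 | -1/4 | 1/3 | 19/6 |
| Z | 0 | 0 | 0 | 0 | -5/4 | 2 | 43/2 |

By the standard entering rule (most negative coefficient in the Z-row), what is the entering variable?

Negative Z-row entries: s3: -5/4.
The most negative is -5/4 in column s3, so s3 enters.

s3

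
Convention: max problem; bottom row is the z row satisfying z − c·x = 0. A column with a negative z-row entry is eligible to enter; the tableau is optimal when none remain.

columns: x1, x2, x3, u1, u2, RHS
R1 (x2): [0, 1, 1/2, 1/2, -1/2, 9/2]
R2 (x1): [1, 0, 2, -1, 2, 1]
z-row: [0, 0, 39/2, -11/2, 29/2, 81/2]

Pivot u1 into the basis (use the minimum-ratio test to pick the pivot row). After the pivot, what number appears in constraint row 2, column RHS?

Ratio test on column u1 — row 1: (9/2)/(1/2) = 9; row 2: entry -1 ≤ 0. Minimum is 9 at row 1 (x2 leaves); pivot element 1/2.
Divide row 1 by 1/2; eliminate column u1 from the other rows.
Row 2 update in column RHS: 1 − (-1)·9 = 10.

10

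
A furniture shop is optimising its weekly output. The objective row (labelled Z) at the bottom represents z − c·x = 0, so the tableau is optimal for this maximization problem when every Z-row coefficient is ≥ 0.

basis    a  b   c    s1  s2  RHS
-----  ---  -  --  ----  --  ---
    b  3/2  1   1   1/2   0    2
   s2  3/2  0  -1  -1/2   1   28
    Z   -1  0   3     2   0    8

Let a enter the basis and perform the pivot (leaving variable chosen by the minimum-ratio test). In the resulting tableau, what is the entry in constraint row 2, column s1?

Ratio test on column a — row 1: 2/(3/2) = 4/3; row 2: 28/(3/2) = 56/3. Minimum is 4/3 at row 1 (b leaves); pivot element 3/2.
Divide row 1 by 3/2; eliminate column a from the other rows.
Row 2 update in column s1: -1/2 − (3/2)·(1/3) = -1.

-1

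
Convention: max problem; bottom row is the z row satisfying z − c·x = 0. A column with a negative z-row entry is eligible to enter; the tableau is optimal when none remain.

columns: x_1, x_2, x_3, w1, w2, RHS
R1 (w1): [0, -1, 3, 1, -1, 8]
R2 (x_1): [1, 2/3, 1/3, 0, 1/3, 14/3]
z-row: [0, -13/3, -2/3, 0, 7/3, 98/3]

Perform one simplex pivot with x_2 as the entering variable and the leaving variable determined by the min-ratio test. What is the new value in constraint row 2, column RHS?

Ratio test on column x_2 — row 1: entry -1 ≤ 0; row 2: (14/3)/(2/3) = 7. Minimum is 7 at row 2 (x_1 leaves); pivot element 2/3.
Divide row 2 by 2/3; eliminate column x_2 from the other rows.
In the new row 2, the RHS entry is the old entry divided by the pivot: (14/3)/(2/3) = 7.

7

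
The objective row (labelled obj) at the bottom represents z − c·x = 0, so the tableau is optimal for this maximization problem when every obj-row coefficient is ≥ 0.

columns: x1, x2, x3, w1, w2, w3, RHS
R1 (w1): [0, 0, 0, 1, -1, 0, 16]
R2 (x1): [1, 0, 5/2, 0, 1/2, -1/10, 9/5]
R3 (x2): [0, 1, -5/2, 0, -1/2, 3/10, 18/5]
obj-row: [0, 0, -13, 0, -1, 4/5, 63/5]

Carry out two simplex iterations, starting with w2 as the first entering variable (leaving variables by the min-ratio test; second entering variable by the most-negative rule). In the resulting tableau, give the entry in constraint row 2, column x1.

Ratio test on column w2 — row 1: entry -1 ≤ 0; row 2: (9/5)/(1/2) = 18/5; row 3: entry -1/2 ≤ 0. Minimum is 18/5 at row 2 (x1 leaves); pivot element 1/2.
Divide row 2 by 1/2; eliminate column w2 from the other rows.
Second iteration: most negative obj-row entry is -8 in column x3, so x3 enters.
Ratio test on column x3 — row 1: (98/5)/5 = 98/25; row 2: (18/5)/5 = 18/25; row 3: entry 0 ≤ 0. Minimum is 18/25 at row 2 (w2 leaves); pivot element 5.
Divide row 2 by 5; eliminate column x3 from the other rows.
After both pivots, the entry at constraint row 2, column x1 is 2/5.

2/5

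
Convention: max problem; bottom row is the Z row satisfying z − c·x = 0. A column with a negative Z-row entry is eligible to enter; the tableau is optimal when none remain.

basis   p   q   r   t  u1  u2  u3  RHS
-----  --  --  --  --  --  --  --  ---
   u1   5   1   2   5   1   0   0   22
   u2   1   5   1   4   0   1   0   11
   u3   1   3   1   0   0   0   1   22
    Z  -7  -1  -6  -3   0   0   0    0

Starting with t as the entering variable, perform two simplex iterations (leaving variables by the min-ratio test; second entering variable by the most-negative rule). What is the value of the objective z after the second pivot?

22

Ratio test on column t — row 1: 22/5 = 22/5; row 2: 11/4 = 11/4; row 3: entry 0 ≤ 0. Minimum is 11/4 at row 2 (u2 leaves); pivot element 4.
Pivot on row 2; the Z-row RHS becomes 0 − (-3)·(11/4) = 33/4.
Next entering variable (most negative Z-row entry -25/4): p.
Ratio test on column p — row 1: (33/4)/(15/4) = 11/5; row 2: (11/4)/(1/4) = 11; row 3: 22/1 = 22. Minimum is 11/5 at row 1 (u1 leaves); pivot element 15/4.
After the second pivot the Z-row RHS is 33/4 − (-25/4)·(11/5) = 22.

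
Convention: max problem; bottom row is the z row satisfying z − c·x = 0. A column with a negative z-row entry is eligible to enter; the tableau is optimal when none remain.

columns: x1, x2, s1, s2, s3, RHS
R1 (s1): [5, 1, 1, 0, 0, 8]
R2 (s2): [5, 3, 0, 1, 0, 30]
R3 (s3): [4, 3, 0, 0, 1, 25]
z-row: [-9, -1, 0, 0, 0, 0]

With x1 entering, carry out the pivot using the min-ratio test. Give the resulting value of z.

Ratio test on column x1 — row 1: 8/5 = 8/5; row 2: 30/5 = 6; row 3: 25/4 = 25/4. Minimum is 8/5 at row 1 (s1 leaves); pivot element 5.
Pivot on row 1; the z-row RHS becomes 0 − (-9)·(8/5) = 72/5.

72/5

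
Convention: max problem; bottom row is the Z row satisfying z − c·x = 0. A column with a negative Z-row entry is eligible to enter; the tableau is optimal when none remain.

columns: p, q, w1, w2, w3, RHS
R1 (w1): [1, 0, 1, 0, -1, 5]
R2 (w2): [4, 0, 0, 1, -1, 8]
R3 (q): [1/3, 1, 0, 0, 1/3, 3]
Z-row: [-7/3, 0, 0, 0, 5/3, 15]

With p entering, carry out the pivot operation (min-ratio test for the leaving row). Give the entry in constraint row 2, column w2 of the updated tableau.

1/4

Ratio test on column p — row 1: 5/1 = 5; row 2: 8/4 = 2; row 3: 3/(1/3) = 9. Minimum is 2 at row 2 (w2 leaves); pivot element 4.
Divide row 2 by 4; eliminate column p from the other rows.
In the new row 2, the w2 entry is the old entry divided by the pivot: 1/4 = 1/4.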